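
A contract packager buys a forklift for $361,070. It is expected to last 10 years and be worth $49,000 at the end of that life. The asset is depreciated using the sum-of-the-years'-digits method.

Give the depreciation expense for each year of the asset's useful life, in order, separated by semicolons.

Depreciable base = $361,070 − $49,000 = $312,070.
Sum of the years' digits = 10+9+8+7+6+5+4+3+2+1 = 55.
Year 1: $312,070 × 10/55 = $56,740. Book value $304,330.
Year 2: $312,070 × 9/55 = $51,066. Book value $253,264.
Year 3: $312,070 × 8/55 = $45,392. Book value $207,872.
Year 4: $312,070 × 7/55 = $39,718. Book value $168,154.
Year 5: $312,070 × 6/55 = $34,044. Book value $134,110.
Year 6: $312,070 × 5/55 = $28,370. Book value $105,740.
Year 7: $312,070 × 4/55 = $22,696. Book value $83,044.
Year 8: $312,070 × 3/55 = $17,022. Book value $66,022.
Year 9: $312,070 × 2/55 = $11,348. Book value $54,674.
Year 10: $312,070 × 1/55 = $5,674. Book value $49,000.

$56,740; $51,066; $45,392; $39,718; $34,044; $28,370; $22,696; $17,022; $11,348; $5,674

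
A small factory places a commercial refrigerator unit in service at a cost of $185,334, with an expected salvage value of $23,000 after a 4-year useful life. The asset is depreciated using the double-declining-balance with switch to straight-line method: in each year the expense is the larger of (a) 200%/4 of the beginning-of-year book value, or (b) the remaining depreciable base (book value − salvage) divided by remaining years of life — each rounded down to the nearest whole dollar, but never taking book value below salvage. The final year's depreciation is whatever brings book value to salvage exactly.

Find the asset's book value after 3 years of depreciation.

Depreciable base = $185,334 − $23,000 = $162,334.
Year 1: DB = ⌊$185,334 × 200%/4⌋ = $92,667; SL = ⌊$162,334/4⌋ = $40,583 → take DB $92,667. Book value $92,667.
Year 2: DB = ⌊$92,667 × 200%/4⌋ = $46,333; SL = ⌊$69,667/3⌋ = $23,222 → take DB $46,333. Book value $46,334.
Year 3: DB = ⌊$46,334 × 200%/4⌋ = $23,167; SL = ⌊$23,334/2⌋ = $11,667 → take DB $23,167. Book value $23,167.

$23,167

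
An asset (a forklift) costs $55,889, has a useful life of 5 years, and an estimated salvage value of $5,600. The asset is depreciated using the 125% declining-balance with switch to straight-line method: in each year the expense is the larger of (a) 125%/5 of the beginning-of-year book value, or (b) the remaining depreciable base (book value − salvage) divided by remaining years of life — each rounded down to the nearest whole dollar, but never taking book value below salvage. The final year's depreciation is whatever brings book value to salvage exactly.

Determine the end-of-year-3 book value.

$22,826

Depreciable base = $55,889 − $5,600 = $50,289.
Year 1: DB = ⌊$55,889 × 125%/5⌋ = $13,972; SL = ⌊$50,289/5⌋ = $10,057 → take DB $13,972. Book value $41,917.
Year 2: DB = ⌊$41,917 × 125%/5⌋ = $10,479; SL = ⌊$36,317/4⌋ = $9,079 → take DB $10,479. Book value $31,438.
Year 3: DB = ⌊$31,438 × 125%/5⌋ = $7,859; SL = ⌊$25,838/3⌋ = $8,612 → take SL $8,612. Book value $22,826.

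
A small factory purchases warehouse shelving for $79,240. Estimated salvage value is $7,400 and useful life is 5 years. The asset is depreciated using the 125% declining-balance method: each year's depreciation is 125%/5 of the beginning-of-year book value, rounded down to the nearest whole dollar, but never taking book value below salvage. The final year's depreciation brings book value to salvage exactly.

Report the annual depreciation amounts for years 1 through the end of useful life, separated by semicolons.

Depreciable base = $79,240 − $7,400 = $71,840.
Year 1: ⌊$79,240 × 125%/5⌋ = $19,810. Book value $59,430.
Year 2: ⌊$59,430 × 125%/5⌋ = $14,857. Book value $44,573.
Year 3: ⌊$44,573 × 125%/5⌋ = $11,143. Book value $33,430.
Year 4: ⌊$33,430 × 125%/5⌋ = $8,357. Book value $25,073.
Year 5 (final): $25,073 − $7,400 = $17,673. Book value $7,400.

$19,810; $14,857; $11,143; $8,357; $17,673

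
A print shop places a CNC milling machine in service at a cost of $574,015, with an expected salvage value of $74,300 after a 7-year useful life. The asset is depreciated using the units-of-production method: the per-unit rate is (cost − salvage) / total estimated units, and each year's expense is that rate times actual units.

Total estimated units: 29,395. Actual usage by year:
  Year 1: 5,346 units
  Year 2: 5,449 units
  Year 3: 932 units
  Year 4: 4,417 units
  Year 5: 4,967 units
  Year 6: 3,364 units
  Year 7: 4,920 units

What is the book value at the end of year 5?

Depreciable base = $574,015 − $74,300 = $499,715.
Rate = $499,715 / 29,395 units = $17 per unit.
Year 1: 5,346 × $17 = $90,882. Book value $483,133.
Year 2: 5,449 × $17 = $92,633. Book value $390,500.
Year 3: 932 × $17 = $15,844. Book value $374,656.
Year 4: 4,417 × $17 = $75,089. Book value $299,567.
Year 5: 4,967 × $17 = $84,439. Book value $215,128.

$215,128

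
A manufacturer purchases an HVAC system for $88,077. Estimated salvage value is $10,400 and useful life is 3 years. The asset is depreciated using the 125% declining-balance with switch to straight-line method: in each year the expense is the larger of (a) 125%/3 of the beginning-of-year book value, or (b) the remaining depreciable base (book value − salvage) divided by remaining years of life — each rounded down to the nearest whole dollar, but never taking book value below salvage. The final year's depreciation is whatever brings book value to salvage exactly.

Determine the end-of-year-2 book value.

$29,972

Depreciable base = $88,077 − $10,400 = $77,677.
Year 1: DB = ⌊$88,077 × 125%/3⌋ = $36,698; SL = ⌊$77,677/3⌋ = $25,892 → take DB $36,698. Book value $51,379.
Year 2: DB = ⌊$51,379 × 125%/3⌋ = $21,407; SL = ⌊$40,979/2⌋ = $20,489 → take DB $21,407. Book value $29,972.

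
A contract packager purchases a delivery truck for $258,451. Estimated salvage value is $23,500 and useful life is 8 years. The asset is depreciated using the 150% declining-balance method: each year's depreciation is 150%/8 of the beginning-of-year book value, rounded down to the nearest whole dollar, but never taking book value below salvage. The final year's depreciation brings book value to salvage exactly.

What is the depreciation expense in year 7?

Depreciable base = $258,451 − $23,500 = $234,951.
Year 1: ⌊$258,451 × 150%/8⌋ = $48,459. Book value $209,992.
Year 2: ⌊$209,992 × 150%/8⌋ = $39,373. Book value $170,619.
Year 3: ⌊$170,619 × 150%/8⌋ = $31,991. Book value $138,628.
Year 4: ⌊$138,628 × 150%/8⌋ = $25,992. Book value $112,636.
Year 5: ⌊$112,636 × 150%/8⌋ = $21,119. Book value $91,517.
Year 6: ⌊$91,517 × 150%/8⌋ = $17,159. Book value $74,358.
Year 7: ⌊$74,358 × 150%/8⌋ = $13,942. Book value $60,416.

$13,942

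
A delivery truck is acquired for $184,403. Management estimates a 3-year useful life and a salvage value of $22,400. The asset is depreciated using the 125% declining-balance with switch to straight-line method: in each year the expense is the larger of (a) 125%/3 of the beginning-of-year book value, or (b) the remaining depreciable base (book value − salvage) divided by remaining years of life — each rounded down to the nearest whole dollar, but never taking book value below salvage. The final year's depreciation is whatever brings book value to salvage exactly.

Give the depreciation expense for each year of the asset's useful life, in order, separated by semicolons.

Depreciable base = $184,403 − $22,400 = $162,003.
Year 1: DB = ⌊$184,403 × 125%/3⌋ = $76,834; SL = ⌊$162,003/3⌋ = $54,001 → take DB $76,834. Book value $107,569.
Year 2: DB = ⌊$107,569 × 125%/3⌋ = $44,820; SL = ⌊$85,169/2⌋ = $42,584 → take DB $44,820. Book value $62,749.
Year 3 (final): $62,749 − $22,400 = $40,349. Book value $22,400.

$76,834; $44,820; $40,349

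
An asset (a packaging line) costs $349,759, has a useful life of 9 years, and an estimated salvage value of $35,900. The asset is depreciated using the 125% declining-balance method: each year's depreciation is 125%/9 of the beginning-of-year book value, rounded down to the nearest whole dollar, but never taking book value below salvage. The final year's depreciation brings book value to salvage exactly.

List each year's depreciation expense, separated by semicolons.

Depreciable base = $349,759 − $35,900 = $313,859.
Year 1: ⌊$349,759 × 125%/9⌋ = $48,577. Book value $301,182.
Year 2: ⌊$301,182 × 125%/9⌋ = $41,830. Book value $259,352.
Year 3: ⌊$259,352 × 125%/9⌋ = $36,021. Book value $223,331.
Year 4: ⌊$223,331 × 125%/9⌋ = $31,018. Book value $192,313.
Year 5: ⌊$192,313 × 125%/9⌋ = $26,710. Book value $165,603.
Year 6: ⌊$165,603 × 125%/9⌋ = $23,000. Book value $142,603.
Year 7: ⌊$142,603 × 125%/9⌋ = $19,805. Book value $122,798.
Year 8: ⌊$122,798 × 125%/9⌋ = $17,055. Book value $105,743.
Year 9 (final): $105,743 − $35,900 = $69,843. Book value $35,900.

$48,577; $41,830; $36,021; $31,018; $26,710; $23,000; $19,805; $17,055; $69,843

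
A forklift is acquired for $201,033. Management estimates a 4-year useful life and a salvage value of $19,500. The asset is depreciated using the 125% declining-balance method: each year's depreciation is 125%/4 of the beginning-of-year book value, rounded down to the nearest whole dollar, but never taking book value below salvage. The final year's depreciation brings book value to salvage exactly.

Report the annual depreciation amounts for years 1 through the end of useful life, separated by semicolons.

Depreciable base = $201,033 − $19,500 = $181,533.
Year 1: ⌊$201,033 × 125%/4⌋ = $62,822. Book value $138,211.
Year 2: ⌊$138,211 × 125%/4⌋ = $43,190. Book value $95,021.
Year 3: ⌊$95,021 × 125%/4⌋ = $29,694. Book value $65,327.
Year 4 (final): $65,327 − $19,500 = $45,827. Book value $19,500.

$62,822; $43,190; $29,694; $45,827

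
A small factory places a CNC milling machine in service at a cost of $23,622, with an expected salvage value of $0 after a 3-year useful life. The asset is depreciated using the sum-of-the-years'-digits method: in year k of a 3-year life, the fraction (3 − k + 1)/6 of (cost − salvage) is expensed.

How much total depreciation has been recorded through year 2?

$19,685

Depreciable base = $23,622 − $0 = $23,622.
Sum of the years' digits = 3+2+1 = 6.
Year 1: $23,622 × 3/6 = $11,811. Book value $11,811.
Year 2: $23,622 × 2/6 = $7,874. Book value $3,937.
Accumulated through year 2 = $23,622 − $3,937 = $19,685.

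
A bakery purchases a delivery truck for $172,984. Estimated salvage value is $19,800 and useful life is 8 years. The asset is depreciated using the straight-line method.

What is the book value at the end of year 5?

Depreciable base = $172,984 − $19,800 = $153,184.
Annual expense = $153,184 / 8 = $19,148.
End of year 1: book value $153,836.
End of year 2: book value $134,688.
End of year 3: book value $115,540.
End of year 4: book value $96,392.
End of year 5: book value $77,244.

$77,244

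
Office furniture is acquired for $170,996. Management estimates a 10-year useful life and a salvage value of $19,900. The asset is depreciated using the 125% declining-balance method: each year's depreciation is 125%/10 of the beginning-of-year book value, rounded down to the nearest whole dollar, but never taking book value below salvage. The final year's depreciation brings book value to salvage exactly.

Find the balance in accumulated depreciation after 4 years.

Depreciable base = $170,996 − $19,900 = $151,096.
Year 1: ⌊$170,996 × 125%/10⌋ = $21,374. Book value $149,622.
Year 2: ⌊$149,622 × 125%/10⌋ = $18,702. Book value $130,920.
Year 3: ⌊$130,920 × 125%/10⌋ = $16,365. Book value $114,555.
Year 4: ⌊$114,555 × 125%/10⌋ = $14,319. Book value $100,236.
Accumulated through year 4 = $170,996 − $100,236 = $70,760.

$70,760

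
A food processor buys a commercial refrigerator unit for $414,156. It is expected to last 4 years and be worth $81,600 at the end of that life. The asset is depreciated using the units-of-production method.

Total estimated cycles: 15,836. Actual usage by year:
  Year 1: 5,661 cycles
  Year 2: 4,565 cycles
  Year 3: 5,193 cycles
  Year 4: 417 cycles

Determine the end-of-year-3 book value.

$90,357

Depreciable base = $414,156 − $81,600 = $332,556.
Rate = $332,556 / 15,836 cycles = $21 per cycle.
Year 1: 5,661 × $21 = $118,881. Book value $295,275.
Year 2: 4,565 × $21 = $95,865. Book value $199,410.
Year 3: 5,193 × $21 = $109,053. Book value $90,357.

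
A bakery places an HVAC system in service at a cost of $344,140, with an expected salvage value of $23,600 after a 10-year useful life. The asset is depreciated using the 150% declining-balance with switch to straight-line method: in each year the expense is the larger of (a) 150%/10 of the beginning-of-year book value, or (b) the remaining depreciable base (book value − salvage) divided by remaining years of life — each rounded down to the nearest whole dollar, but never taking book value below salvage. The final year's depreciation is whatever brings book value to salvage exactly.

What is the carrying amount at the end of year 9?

Depreciable base = $344,140 − $23,600 = $320,540.
Year 1: DB = ⌊$344,140 × 150%/10⌋ = $51,621; SL = ⌊$320,540/10⌋ = $32,054 → take DB $51,621. Book value $292,519.
Year 2: DB = ⌊$292,519 × 150%/10⌋ = $43,877; SL = ⌊$268,919/9⌋ = $29,879 → take DB $43,877. Book value $248,642.
Year 3: DB = ⌊$248,642 × 150%/10⌋ = $37,296; SL = ⌊$225,042/8⌋ = $28,130 → take DB $37,296. Book value $211,346.
Year 4: DB = ⌊$211,346 × 150%/10⌋ = $31,701; SL = ⌊$187,746/7⌋ = $26,820 → take DB $31,701. Book value $179,645.
Year 5: DB = ⌊$179,645 × 150%/10⌋ = $26,946; SL = ⌊$156,045/6⌋ = $26,007 → take DB $26,946. Book value $152,699.
Year 6: DB = ⌊$152,699 × 150%/10⌋ = $22,904; SL = ⌊$129,099/5⌋ = $25,819 → take SL $25,819. Book value $126,880.
Year 7: DB = ⌊$126,880 × 150%/10⌋ = $19,032; SL = ⌊$103,280/4⌋ = $25,820 → take SL $25,820. Book value $101,060.
Year 8: DB = ⌊$101,060 × 150%/10⌋ = $15,159; SL = ⌊$77,460/3⌋ = $25,820 → take SL $25,820. Book value $75,240.
Year 9: DB = ⌊$75,240 × 150%/10⌋ = $11,286; SL = ⌊$51,640/2⌋ = $25,820 → take SL $25,820. Book value $49,420.

$49,420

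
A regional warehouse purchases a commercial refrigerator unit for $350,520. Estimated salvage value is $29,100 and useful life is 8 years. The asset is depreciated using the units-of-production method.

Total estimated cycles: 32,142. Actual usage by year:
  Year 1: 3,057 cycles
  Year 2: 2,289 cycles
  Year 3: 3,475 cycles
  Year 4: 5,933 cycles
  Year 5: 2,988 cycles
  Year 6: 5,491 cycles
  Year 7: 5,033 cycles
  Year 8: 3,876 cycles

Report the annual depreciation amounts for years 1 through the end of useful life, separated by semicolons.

Depreciable base = $350,520 − $29,100 = $321,420.
Rate = $321,420 / 32,142 cycles = $10 per cycle.
Year 1: 3,057 × $10 = $30,570. Book value $319,950.
Year 2: 2,289 × $10 = $22,890. Book value $297,060.
Year 3: 3,475 × $10 = $34,750. Book value $262,310.
Year 4: 5,933 × $10 = $59,330. Book value $202,980.
Year 5: 2,988 × $10 = $29,880. Book value $173,100.
Year 6: 5,491 × $10 = $54,910. Book value $118,190.
Year 7: 5,033 × $10 = $50,330. Book value $67,860.
Year 8: 3,876 × $10 = $38,760. Book value $29,100.

$30,570; $22,890; $34,750; $59,330; $29,880; $54,910; $50,330; $38,760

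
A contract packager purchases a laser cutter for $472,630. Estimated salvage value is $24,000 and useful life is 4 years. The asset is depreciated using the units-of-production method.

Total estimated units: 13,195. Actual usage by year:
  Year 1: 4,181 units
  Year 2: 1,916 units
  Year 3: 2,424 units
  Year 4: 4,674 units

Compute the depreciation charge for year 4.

Depreciable base = $472,630 − $24,000 = $448,630.
Rate = $448,630 / 13,195 units = $34 per unit.
Year 1: 4,181 × $34 = $142,154. Book value $330,476.
Year 2: 1,916 × $34 = $65,144. Book value $265,332.
Year 3: 2,424 × $34 = $82,416. Book value $182,916.
Year 4: 4,674 × $34 = $158,916. Book value $24,000.

$158,916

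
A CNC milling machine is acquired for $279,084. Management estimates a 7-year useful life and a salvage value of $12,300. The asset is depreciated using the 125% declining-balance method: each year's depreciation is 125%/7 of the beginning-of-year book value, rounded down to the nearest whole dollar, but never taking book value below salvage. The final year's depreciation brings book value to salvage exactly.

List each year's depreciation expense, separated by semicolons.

Depreciable base = $279,084 − $12,300 = $266,784.
Year 1: ⌊$279,084 × 125%/7⌋ = $49,836. Book value $229,248.
Year 2: ⌊$229,248 × 125%/7⌋ = $40,937. Book value $188,311.
Year 3: ⌊$188,311 × 125%/7⌋ = $33,626. Book value $154,685.
Year 4: ⌊$154,685 × 125%/7⌋ = $27,622. Book value $127,063.
Year 5: ⌊$127,063 × 125%/7⌋ = $22,689. Book value $104,374.
Year 6: ⌊$104,374 × 125%/7⌋ = $18,638. Book value $85,736.
Year 7 (final): $85,736 − $12,300 = $73,436. Book value $12,300.

$49,836; $40,937; $33,626; $27,622; $22,689; $18,638; $73,436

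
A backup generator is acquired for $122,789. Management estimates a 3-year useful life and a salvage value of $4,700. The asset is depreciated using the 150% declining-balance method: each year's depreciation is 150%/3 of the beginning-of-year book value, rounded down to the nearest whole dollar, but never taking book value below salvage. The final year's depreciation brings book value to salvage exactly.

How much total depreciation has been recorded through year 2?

$92,091

Depreciable base = $122,789 − $4,700 = $118,089.
Year 1: ⌊$122,789 × 150%/3⌋ = $61,394. Book value $61,395.
Year 2: ⌊$61,395 × 150%/3⌋ = $30,697. Book value $30,698.
Accumulated through year 2 = $122,789 − $30,698 = $92,091.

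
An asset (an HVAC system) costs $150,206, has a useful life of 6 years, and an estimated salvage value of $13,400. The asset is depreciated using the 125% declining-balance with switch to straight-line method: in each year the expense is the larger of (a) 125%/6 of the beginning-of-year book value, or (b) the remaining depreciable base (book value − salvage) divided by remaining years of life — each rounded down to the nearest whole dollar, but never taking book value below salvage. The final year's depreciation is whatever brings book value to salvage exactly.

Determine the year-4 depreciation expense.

Depreciable base = $150,206 − $13,400 = $136,806.
Year 1: DB = ⌊$150,206 × 125%/6⌋ = $31,292; SL = ⌊$136,806/6⌋ = $22,801 → take DB $31,292. Book value $118,914.
Year 2: DB = ⌊$118,914 × 125%/6⌋ = $24,773; SL = ⌊$105,514/5⌋ = $21,102 → take DB $24,773. Book value $94,141.
Year 3: DB = ⌊$94,141 × 125%/6⌋ = $19,612; SL = ⌊$80,741/4⌋ = $20,185 → take SL $20,185. Book value $73,956.
Year 4: DB = ⌊$73,956 × 125%/6⌋ = $15,407; SL = ⌊$60,556/3⌋ = $20,185 → take SL $20,185. Book value $53,771.

$20,185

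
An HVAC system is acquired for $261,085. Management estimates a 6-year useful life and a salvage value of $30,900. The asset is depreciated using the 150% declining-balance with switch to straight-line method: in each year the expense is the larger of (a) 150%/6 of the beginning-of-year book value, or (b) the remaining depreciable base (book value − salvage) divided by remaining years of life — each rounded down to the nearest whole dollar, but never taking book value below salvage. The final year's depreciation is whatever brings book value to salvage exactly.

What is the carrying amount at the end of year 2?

$146,861

Depreciable base = $261,085 − $30,900 = $230,185.
Year 1: DB = ⌊$261,085 × 150%/6⌋ = $65,271; SL = ⌊$230,185/6⌋ = $38,364 → take DB $65,271. Book value $195,814.
Year 2: DB = ⌊$195,814 × 150%/6⌋ = $48,953; SL = ⌊$164,914/5⌋ = $32,982 → take DB $48,953. Book value $146,861.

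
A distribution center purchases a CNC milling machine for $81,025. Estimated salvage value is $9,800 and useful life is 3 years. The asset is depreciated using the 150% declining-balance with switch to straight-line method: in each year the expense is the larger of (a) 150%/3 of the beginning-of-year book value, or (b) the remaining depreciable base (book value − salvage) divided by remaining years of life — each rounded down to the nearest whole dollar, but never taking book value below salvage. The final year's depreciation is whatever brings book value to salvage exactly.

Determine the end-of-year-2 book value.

$20,257

Depreciable base = $81,025 − $9,800 = $71,225.
Year 1: DB = ⌊$81,025 × 150%/3⌋ = $40,512; SL = ⌊$71,225/3⌋ = $23,741 → take DB $40,512. Book value $40,513.
Year 2: DB = ⌊$40,513 × 150%/3⌋ = $20,256; SL = ⌊$30,713/2⌋ = $15,356 → take DB $20,256. Book value $20,257.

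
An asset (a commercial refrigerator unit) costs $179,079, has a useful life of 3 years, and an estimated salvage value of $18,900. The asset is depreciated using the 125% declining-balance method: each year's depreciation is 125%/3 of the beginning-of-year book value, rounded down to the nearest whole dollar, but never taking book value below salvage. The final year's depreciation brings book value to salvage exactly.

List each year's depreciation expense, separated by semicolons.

Depreciable base = $179,079 − $18,900 = $160,179.
Year 1: ⌊$179,079 × 125%/3⌋ = $74,616. Book value $104,463.
Year 2: ⌊$104,463 × 125%/3⌋ = $43,526. Book value $60,937.
Year 3 (final): $60,937 − $18,900 = $42,037. Book value $18,900.

$74,616; $43,526; $42,037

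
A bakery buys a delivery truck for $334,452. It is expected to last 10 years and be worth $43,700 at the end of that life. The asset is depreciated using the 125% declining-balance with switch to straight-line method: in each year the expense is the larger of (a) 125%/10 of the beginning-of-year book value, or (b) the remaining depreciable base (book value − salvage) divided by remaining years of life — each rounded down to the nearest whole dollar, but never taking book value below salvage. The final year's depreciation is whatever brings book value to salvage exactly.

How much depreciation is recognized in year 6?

Depreciable base = $334,452 − $43,700 = $290,752.
Year 1: DB = ⌊$334,452 × 125%/10⌋ = $41,806; SL = ⌊$290,752/10⌋ = $29,075 → take DB $41,806. Book value $292,646.
Year 2: DB = ⌊$292,646 × 125%/10⌋ = $36,580; SL = ⌊$248,946/9⌋ = $27,660 → take DB $36,580. Book value $256,066.
Year 3: DB = ⌊$256,066 × 125%/10⌋ = $32,008; SL = ⌊$212,366/8⌋ = $26,545 → take DB $32,008. Book value $224,058.
Year 4: DB = ⌊$224,058 × 125%/10⌋ = $28,007; SL = ⌊$180,358/7⌋ = $25,765 → take DB $28,007. Book value $196,051.
Year 5: DB = ⌊$196,051 × 125%/10⌋ = $24,506; SL = ⌊$152,351/6⌋ = $25,391 → take SL $25,391. Book value $170,660.
Year 6: DB = ⌊$170,660 × 125%/10⌋ = $21,332; SL = ⌊$126,960/5⌋ = $25,392 → take SL $25,392. Book value $145,268.

$25,392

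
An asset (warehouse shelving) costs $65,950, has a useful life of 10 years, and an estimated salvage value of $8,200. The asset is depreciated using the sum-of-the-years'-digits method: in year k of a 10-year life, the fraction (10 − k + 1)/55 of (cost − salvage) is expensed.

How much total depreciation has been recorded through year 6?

$47,250

Depreciable base = $65,950 − $8,200 = $57,750.
Sum of the years' digits = 10+9+8+7+6+5+4+3+2+1 = 55.
Year 1: $57,750 × 10/55 = $10,500. Book value $55,450.
Year 2: $57,750 × 9/55 = $9,450. Book value $46,000.
Year 3: $57,750 × 8/55 = $8,400. Book value $37,600.
Year 4: $57,750 × 7/55 = $7,350. Book value $30,250.
Year 5: $57,750 × 6/55 = $6,300. Book value $23,950.
Year 6: $57,750 × 5/55 = $5,250. Book value $18,700.
Accumulated through year 6 = $65,950 − $18,700 = $47,250.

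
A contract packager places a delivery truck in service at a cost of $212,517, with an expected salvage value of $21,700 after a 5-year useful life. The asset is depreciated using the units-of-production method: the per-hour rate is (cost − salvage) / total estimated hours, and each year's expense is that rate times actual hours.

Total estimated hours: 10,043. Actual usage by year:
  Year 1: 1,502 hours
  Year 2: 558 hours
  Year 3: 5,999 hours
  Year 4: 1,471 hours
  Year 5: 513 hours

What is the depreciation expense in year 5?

$9,747

Depreciable base = $212,517 − $21,700 = $190,817.
Rate = $190,817 / 10,043 hours = $19 per hour.
Year 1: 1,502 × $19 = $28,538. Book value $183,979.
Year 2: 558 × $19 = $10,602. Book value $173,377.
Year 3: 5,999 × $19 = $113,981. Book value $59,396.
Year 4: 1,471 × $19 = $27,949. Book value $31,447.
Year 5: 513 × $19 = $9,747. Book value $21,700.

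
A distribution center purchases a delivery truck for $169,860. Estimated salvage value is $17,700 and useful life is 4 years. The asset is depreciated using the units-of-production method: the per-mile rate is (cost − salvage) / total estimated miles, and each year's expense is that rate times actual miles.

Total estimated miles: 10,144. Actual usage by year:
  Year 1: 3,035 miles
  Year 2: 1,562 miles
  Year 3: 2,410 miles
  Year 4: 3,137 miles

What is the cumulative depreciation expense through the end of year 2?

Depreciable base = $169,860 − $17,700 = $152,160.
Rate = $152,160 / 10,144 miles = $15 per mile.
Year 1: 3,035 × $15 = $45,525. Book value $124,335.
Year 2: 1,562 × $15 = $23,430. Book value $100,905.
Accumulated through year 2 = $169,860 − $100,905 = $68,955.

$68,955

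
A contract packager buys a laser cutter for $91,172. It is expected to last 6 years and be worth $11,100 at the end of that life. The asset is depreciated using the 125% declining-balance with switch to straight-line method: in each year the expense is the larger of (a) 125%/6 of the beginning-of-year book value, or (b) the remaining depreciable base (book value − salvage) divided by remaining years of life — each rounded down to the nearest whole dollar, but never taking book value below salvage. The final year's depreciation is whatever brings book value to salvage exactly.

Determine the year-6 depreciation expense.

Depreciable base = $91,172 − $11,100 = $80,072.
Year 1: DB = ⌊$91,172 × 125%/6⌋ = $18,994; SL = ⌊$80,072/6⌋ = $13,345 → take DB $18,994. Book value $72,178.
Year 2: DB = ⌊$72,178 × 125%/6⌋ = $15,037; SL = ⌊$61,078/5⌋ = $12,215 → take DB $15,037. Book value $57,141.
Year 3: DB = ⌊$57,141 × 125%/6⌋ = $11,904; SL = ⌊$46,041/4⌋ = $11,510 → take DB $11,904. Book value $45,237.
Year 4: DB = ⌊$45,237 × 125%/6⌋ = $9,424; SL = ⌊$34,137/3⌋ = $11,379 → take SL $11,379. Book value $33,858.
Year 5: DB = ⌊$33,858 × 125%/6⌋ = $7,053; SL = ⌊$22,758/2⌋ = $11,379 → take SL $11,379. Book value $22,479.
Year 6 (final): $22,479 − $11,100 = $11,379. Book value $11,100.

$11,379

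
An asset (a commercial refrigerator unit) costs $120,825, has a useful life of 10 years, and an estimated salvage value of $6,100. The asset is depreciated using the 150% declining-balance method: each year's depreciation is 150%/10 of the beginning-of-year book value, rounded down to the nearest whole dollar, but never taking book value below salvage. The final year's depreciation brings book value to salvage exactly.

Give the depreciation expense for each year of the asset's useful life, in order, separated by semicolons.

$18,123; $15,405; $13,094; $11,130; $9,460; $8,041; $6,835; $5,810; $4,939; $21,888

Depreciable base = $120,825 − $6,100 = $114,725.
Year 1: ⌊$120,825 × 150%/10⌋ = $18,123. Book value $102,702.
Year 2: ⌊$102,702 × 150%/10⌋ = $15,405. Book value $87,297.
Year 3: ⌊$87,297 × 150%/10⌋ = $13,094. Book value $74,203.
Year 4: ⌊$74,203 × 150%/10⌋ = $11,130. Book value $63,073.
Year 5: ⌊$63,073 × 150%/10⌋ = $9,460. Book value $53,613.
Year 6: ⌊$53,613 × 150%/10⌋ = $8,041. Book value $45,572.
Year 7: ⌊$45,572 × 150%/10⌋ = $6,835. Book value $38,737.
Year 8: ⌊$38,737 × 150%/10⌋ = $5,810. Book value $32,927.
Year 9: ⌊$32,927 × 150%/10⌋ = $4,939. Book value $27,988.
Year 10 (final): $27,988 − $6,100 = $21,888. Book value $6,100.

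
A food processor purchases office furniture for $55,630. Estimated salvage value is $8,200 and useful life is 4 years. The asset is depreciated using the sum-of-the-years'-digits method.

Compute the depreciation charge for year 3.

$9,486

Depreciable base = $55,630 − $8,200 = $47,430.
Sum of the years' digits = 4+3+2+1 = 10.
Year 1: $47,430 × 4/10 = $18,972. Book value $36,658.
Year 2: $47,430 × 3/10 = $14,229. Book value $22,429.
Year 3: $47,430 × 2/10 = $9,486. Book value $12,943.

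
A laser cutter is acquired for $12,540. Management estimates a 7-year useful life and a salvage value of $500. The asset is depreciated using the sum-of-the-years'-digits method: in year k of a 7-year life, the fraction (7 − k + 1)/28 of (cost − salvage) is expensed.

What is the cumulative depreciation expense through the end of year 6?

Depreciable base = $12,540 − $500 = $12,040.
Sum of the years' digits = 7+6+5+4+3+2+1 = 28.
Year 1: $12,040 × 7/28 = $3,010. Book value $9,530.
Year 2: $12,040 × 6/28 = $2,580. Book value $6,950.
Year 3: $12,040 × 5/28 = $2,150. Book value $4,800.
Year 4: $12,040 × 4/28 = $1,720. Book value $3,080.
Year 5: $12,040 × 3/28 = $1,290. Book value $1,790.
Year 6: $12,040 × 2/28 = $860. Book value $930.
Accumulated through year 6 = $12,540 − $930 = $11,610.

$11,610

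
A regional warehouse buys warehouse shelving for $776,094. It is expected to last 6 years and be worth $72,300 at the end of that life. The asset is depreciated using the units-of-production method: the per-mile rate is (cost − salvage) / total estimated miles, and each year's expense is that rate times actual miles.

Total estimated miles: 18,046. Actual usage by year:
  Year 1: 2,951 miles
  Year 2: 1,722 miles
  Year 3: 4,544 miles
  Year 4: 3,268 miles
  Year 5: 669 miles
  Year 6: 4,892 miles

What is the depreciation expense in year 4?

$127,452

Depreciable base = $776,094 − $72,300 = $703,794.
Rate = $703,794 / 18,046 miles = $39 per mile.
Year 1: 2,951 × $39 = $115,089. Book value $661,005.
Year 2: 1,722 × $39 = $67,158. Book value $593,847.
Year 3: 4,544 × $39 = $177,216. Book value $416,631.
Year 4: 3,268 × $39 = $127,452. Book value $289,179.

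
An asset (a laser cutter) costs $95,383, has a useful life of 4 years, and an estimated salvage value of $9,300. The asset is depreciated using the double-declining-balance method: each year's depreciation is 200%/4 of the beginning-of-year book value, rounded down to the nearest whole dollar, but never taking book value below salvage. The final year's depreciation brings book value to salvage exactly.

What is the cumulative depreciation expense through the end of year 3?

Depreciable base = $95,383 − $9,300 = $86,083.
Year 1: ⌊$95,383 × 200%/4⌋ = $47,691. Book value $47,692.
Year 2: ⌊$47,692 × 200%/4⌋ = $23,846. Book value $23,846.
Year 3: ⌊$23,846 × 200%/4⌋ = $11,923. Book value $11,923.
Accumulated through year 3 = $95,383 − $11,923 = $83,460.

$83,460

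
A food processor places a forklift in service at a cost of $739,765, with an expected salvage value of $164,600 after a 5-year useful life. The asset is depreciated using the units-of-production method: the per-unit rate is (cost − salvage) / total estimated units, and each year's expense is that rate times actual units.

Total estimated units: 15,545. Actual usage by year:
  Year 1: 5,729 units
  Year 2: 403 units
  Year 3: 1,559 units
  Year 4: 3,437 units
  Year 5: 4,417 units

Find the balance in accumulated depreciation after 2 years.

$226,884

Depreciable base = $739,765 − $164,600 = $575,165.
Rate = $575,165 / 15,545 units = $37 per unit.
Year 1: 5,729 × $37 = $211,973. Book value $527,792.
Year 2: 403 × $37 = $14,911. Book value $512,881.
Accumulated through year 2 = $739,765 − $512,881 = $226,884.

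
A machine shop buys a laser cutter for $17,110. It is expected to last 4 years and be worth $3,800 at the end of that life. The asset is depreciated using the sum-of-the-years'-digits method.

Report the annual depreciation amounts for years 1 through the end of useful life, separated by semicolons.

Depreciable base = $17,110 − $3,800 = $13,310.
Sum of the years' digits = 4+3+2+1 = 10.
Year 1: $13,310 × 4/10 = $5,324. Book value $11,786.
Year 2: $13,310 × 3/10 = $3,993. Book value $7,793.
Year 3: $13,310 × 2/10 = $2,662. Book value $5,131.
Year 4: $13,310 × 1/10 = $1,331. Book value $3,800.

$5,324; $3,993; $2,662; $1,331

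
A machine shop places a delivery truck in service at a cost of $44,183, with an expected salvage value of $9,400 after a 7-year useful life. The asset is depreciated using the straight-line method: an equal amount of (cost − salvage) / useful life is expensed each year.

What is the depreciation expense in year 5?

$4,969

Depreciable base = $44,183 − $9,400 = $34,783.
Annual expense = $34,783 / 7 = $4,969.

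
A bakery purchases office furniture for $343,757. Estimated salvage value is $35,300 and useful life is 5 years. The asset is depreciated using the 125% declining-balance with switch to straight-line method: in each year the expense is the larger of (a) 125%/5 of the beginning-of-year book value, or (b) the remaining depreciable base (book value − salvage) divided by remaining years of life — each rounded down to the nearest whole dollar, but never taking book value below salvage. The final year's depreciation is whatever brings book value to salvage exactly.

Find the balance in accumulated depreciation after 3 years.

Depreciable base = $343,757 − $35,300 = $308,457.
Year 1: DB = ⌊$343,757 × 125%/5⌋ = $85,939; SL = ⌊$308,457/5⌋ = $61,691 → take DB $85,939. Book value $257,818.
Year 2: DB = ⌊$257,818 × 125%/5⌋ = $64,454; SL = ⌊$222,518/4⌋ = $55,629 → take DB $64,454. Book value $193,364.
Year 3: DB = ⌊$193,364 × 125%/5⌋ = $48,341; SL = ⌊$158,064/3⌋ = $52,688 → take SL $52,688. Book value $140,676.
Accumulated through year 3 = $343,757 − $140,676 = $203,081.

$203,081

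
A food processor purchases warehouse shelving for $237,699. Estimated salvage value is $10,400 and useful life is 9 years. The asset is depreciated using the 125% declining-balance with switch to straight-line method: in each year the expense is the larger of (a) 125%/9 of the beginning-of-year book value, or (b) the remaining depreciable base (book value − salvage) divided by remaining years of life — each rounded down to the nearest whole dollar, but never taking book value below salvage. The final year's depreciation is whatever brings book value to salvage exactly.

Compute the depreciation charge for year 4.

Depreciable base = $237,699 − $10,400 = $227,299.
Year 1: DB = ⌊$237,699 × 125%/9⌋ = $33,013; SL = ⌊$227,299/9⌋ = $25,255 → take DB $33,013. Book value $204,686.
Year 2: DB = ⌊$204,686 × 125%/9⌋ = $28,428; SL = ⌊$194,286/8⌋ = $24,285 → take DB $28,428. Book value $176,258.
Year 3: DB = ⌊$176,258 × 125%/9⌋ = $24,480; SL = ⌊$165,858/7⌋ = $23,694 → take DB $24,480. Book value $151,778.
Year 4: DB = ⌊$151,778 × 125%/9⌋ = $21,080; SL = ⌊$141,378/6⌋ = $23,563 → take SL $23,563. Book value $128,215.

$23,563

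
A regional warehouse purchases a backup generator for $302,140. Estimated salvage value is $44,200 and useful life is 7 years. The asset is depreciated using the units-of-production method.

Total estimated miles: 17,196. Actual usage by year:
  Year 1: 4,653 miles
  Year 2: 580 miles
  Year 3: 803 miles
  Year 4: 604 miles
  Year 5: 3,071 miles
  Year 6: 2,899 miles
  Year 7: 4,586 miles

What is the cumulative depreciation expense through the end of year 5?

$145,665

Depreciable base = $302,140 − $44,200 = $257,940.
Rate = $257,940 / 17,196 miles = $15 per mile.
Year 1: 4,653 × $15 = $69,795. Book value $232,345.
Year 2: 580 × $15 = $8,700. Book value $223,645.
Year 3: 803 × $15 = $12,045. Book value $211,600.
Year 4: 604 × $15 = $9,060. Book value $202,540.
Year 5: 3,071 × $15 = $46,065. Book value $156,475.
Accumulated through year 5 = $302,140 − $156,475 = $145,665.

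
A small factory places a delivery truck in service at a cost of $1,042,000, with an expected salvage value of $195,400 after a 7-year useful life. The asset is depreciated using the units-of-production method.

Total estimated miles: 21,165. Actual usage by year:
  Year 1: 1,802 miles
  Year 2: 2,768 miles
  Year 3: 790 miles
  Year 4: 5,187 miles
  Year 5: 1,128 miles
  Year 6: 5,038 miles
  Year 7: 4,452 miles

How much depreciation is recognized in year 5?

Depreciable base = $1,042,000 − $195,400 = $846,600.
Rate = $846,600 / 21,165 miles = $40 per mile.
Year 1: 1,802 × $40 = $72,080. Book value $969,920.
Year 2: 2,768 × $40 = $110,720. Book value $859,200.
Year 3: 790 × $40 = $31,600. Book value $827,600.
Year 4: 5,187 × $40 = $207,480. Book value $620,120.
Year 5: 1,128 × $40 = $45,120. Book value $575,000.

$45,120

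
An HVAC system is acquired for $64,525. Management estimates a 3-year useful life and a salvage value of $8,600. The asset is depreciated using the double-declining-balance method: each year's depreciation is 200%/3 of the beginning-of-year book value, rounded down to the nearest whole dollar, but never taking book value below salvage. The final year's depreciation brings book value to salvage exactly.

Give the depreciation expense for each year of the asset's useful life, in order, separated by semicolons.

Depreciable base = $64,525 − $8,600 = $55,925.
Year 1: ⌊$64,525 × 200%/3⌋ = $43,016. Book value $21,509.
Year 2: ⌊$21,509 × 200%/3⌋ = $14,339, capped at $12,909. Book value $8,600.
Year 3 (final): $8,600 − $8,600 = $0. Book value $8,600.

$43,016; $12,909; $0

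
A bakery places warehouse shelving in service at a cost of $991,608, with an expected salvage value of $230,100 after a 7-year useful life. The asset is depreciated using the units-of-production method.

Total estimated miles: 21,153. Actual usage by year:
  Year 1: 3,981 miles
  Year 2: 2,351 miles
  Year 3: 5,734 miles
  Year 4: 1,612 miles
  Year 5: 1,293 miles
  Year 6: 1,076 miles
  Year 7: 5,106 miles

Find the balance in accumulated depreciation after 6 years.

$577,692

Depreciable base = $991,608 − $230,100 = $761,508.
Rate = $761,508 / 21,153 miles = $36 per mile.
Year 1: 3,981 × $36 = $143,316. Book value $848,292.
Year 2: 2,351 × $36 = $84,636. Book value $763,656.
Year 3: 5,734 × $36 = $206,424. Book value $557,232.
Year 4: 1,612 × $36 = $58,032. Book value $499,200.
Year 5: 1,293 × $36 = $46,548. Book value $452,652.
Year 6: 1,076 × $36 = $38,736. Book value $413,916.
Accumulated through year 6 = $991,608 − $413,916 = $577,692.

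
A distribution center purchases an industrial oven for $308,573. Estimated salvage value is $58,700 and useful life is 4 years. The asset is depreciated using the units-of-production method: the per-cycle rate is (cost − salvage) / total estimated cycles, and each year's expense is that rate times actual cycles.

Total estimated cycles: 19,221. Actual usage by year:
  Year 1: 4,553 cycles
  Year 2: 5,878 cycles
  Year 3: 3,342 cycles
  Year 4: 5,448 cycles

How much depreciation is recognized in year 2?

Depreciable base = $308,573 − $58,700 = $249,873.
Rate = $249,873 / 19,221 cycles = $13 per cycle.
Year 1: 4,553 × $13 = $59,189. Book value $249,384.
Year 2: 5,878 × $13 = $76,414. Book value $172,970.

$76,414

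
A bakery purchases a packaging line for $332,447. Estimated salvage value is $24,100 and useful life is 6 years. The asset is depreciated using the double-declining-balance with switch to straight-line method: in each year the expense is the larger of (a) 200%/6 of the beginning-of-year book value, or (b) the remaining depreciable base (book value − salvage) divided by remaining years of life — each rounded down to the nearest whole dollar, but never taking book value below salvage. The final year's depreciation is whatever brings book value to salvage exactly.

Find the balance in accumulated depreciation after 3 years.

Depreciable base = $332,447 − $24,100 = $308,347.
Year 1: DB = ⌊$332,447 × 200%/6⌋ = $110,815; SL = ⌊$308,347/6⌋ = $51,391 → take DB $110,815. Book value $221,632.
Year 2: DB = ⌊$221,632 × 200%/6⌋ = $73,877; SL = ⌊$197,532/5⌋ = $39,506 → take DB $73,877. Book value $147,755.
Year 3: DB = ⌊$147,755 × 200%/6⌋ = $49,251; SL = ⌊$123,655/4⌋ = $30,913 → take DB $49,251. Book value $98,504.
Accumulated through year 3 = $332,447 − $98,504 = $233,943.

$233,943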